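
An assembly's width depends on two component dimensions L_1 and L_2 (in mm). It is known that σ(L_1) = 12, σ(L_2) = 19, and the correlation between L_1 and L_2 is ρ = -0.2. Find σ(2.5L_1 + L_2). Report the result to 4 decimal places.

32.1403

var(L_1) = (12)² = 144;  var(L_2) = (19)² = 361
Cov(L_1,L_2) = ρ·σ(L_1)·σ(L_2) = -0.2·12·19 = -45.6
var(2.5L_1 + L_2) = (2.5)²·var(L_1) + (1)²·var(L_2) + 2·(2.5)·(1)·Cov(L_1,L_2)
= 6.25·144 + 1·361 + 5·-45.6 = 1033
σ(2.5L_1 + L_2) = √1033 ≈ 32.1403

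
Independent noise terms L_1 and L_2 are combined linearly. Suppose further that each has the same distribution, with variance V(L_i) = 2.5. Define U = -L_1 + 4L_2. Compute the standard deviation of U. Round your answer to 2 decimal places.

6.52

By independence, V(U) = (-1)²V(L_1) + (4)²V(L_2)
= (-1)²·2.5 + (4)²·2.5 = 42.5
SD(U) = √42.5 ≈ 6.52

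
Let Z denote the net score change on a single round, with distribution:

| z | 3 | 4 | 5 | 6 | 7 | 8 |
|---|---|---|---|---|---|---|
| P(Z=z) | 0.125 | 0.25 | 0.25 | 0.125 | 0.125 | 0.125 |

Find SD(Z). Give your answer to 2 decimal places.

1.56

E[Z] = (3)(0.125) + (4)(0.25) + (5)(0.25) + (6)(0.125) + (7)(0.125) + (8)(0.125) = 5.25
E[Z²] = (3)²(0.125) + (4)²(0.25) + (5)²(0.25) + (6)²(0.125) + (7)²(0.125) + (8)²(0.125) = 30
Var(Z) = E[Z²] − (E[Z])² = 30 − (5.25)² = 2.4375
SD(Z) = √2.4375 ≈ 1.56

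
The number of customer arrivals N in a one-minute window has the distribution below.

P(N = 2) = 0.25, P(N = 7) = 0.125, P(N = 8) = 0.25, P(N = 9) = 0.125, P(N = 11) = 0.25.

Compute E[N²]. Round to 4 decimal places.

63.5000

E[N²] = (2)²(0.25) + (7)²(0.125) + (8)²(0.25) + (9)²(0.125) + (11)²(0.25) = 63.5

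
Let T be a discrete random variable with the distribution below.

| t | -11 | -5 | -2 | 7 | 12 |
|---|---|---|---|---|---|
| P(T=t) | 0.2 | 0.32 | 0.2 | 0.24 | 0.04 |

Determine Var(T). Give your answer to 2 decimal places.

46.36

E[T] = (-11)(0.2) + (-5)(0.32) + (-2)(0.2) + (7)(0.24) + (12)(0.04) = -2.04
E[T²] = (-11)²(0.2) + (-5)²(0.32) + (-2)²(0.2) + (7)²(0.24) + (12)²(0.04) = 50.52
Var(T) = E[T²] − (E[T])² = 50.52 − (-2.04)² = 46.3584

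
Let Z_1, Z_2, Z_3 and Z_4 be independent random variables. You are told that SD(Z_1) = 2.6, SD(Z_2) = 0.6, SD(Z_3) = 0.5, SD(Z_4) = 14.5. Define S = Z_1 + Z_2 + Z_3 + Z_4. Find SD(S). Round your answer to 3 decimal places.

14.752

var(Z_1) = 6.76, var(Z_2) = 0.36, var(Z_3) = 0.25, var(Z_4) = 210.25
By independence, var(S) = (1)²var(Z_1) + (1)²var(Z_2) + (1)²var(Z_3) + (1)²var(Z_4)
= (1)²·6.76 + (1)²·0.36 + (1)²·0.25 + (1)²·210.25 = 217.62
SD(S) = √217.62 ≈ 14.752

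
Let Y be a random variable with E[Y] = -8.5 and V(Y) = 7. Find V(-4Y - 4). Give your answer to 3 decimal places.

V(-4Y - 4) = (-4)²·V(Y) = 16·7 = 112

112.000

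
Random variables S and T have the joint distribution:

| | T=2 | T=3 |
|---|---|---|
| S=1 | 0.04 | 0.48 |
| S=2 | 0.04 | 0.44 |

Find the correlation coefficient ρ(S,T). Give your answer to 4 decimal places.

-0.0118

E[S] = 1.48,  E[T] = 2.92
E[ST] = 4.32
cov(S,T) = E[ST] − E[S]E[T] = 4.32 − (1.48)(2.92) = -0.0016
V(S) = 0.2496,  V(T) = 0.0736
ρ = -0.0016 / √(0.2496·0.0736) ≈ -0.0118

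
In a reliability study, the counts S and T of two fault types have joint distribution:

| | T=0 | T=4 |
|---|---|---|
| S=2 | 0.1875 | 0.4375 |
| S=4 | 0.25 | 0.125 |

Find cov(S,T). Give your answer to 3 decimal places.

E[S] = 2.75,  E[T] = 2.25
E[ST] = 5.5
cov(S,T) = E[ST] − E[S]E[T] = 5.5 − (2.75)(2.25) = -0.6875

-0.688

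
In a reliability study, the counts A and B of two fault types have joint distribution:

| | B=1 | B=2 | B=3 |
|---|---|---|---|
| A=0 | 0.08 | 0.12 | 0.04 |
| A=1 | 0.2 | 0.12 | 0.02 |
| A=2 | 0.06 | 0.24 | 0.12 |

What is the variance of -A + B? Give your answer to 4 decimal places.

E[A] = 1.18,  E[B] = 1.84,  E[AB] = 2.3
var(A) = 2.02 − (1.18)² = 0.6276;  var(B) = 3.88 − (1.84)² = 0.4944
Cov(A,B) = 2.3 − (1.18)(1.84) = 0.1288
var(-A + B) = (-1)²·0.6276 + (1)²·0.4944 + 2·(-1)·(1)·0.1288 = 0.8644

0.8644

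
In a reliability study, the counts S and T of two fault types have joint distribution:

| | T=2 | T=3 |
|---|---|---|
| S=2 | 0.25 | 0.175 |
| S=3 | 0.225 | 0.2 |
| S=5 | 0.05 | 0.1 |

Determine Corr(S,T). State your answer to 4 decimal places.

0.1682

E[S] = 2.875,  E[T] = 2.475
E[ST] = 7.2
cov(S,T) = E[ST] − E[S]E[T] = 7.2 − (2.875)(2.475) = 0.084375
V(S) = 1.009375,  V(T) = 0.249375
ρ = 0.084375 / √(1.009375·0.249375) ≈ 0.1682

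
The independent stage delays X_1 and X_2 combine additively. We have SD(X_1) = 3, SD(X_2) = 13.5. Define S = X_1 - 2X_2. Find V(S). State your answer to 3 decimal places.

V(X_1) = 9, V(X_2) = 182.25
By independence, V(S) = (1)²V(X_1) + (-2)²V(X_2)
= (1)²·9 + (-2)²·182.25 = 738

738.000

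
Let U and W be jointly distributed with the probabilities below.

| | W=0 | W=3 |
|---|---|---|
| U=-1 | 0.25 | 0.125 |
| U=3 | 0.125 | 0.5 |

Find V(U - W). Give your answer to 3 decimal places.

3.234

E[U] = 1.5,  E[W] = 1.875,  E[UW] = 4.125
V(U) = 6 − (1.5)² = 3.75;  V(W) = 5.625 − (1.875)² = 2.109375
Cov(U,W) = 4.125 − (1.5)(1.875) = 1.3125
V(U - W) = (1)²·3.75 + (-1)²·2.109375 + 2·(1)·(-1)·1.3125 = 3.234375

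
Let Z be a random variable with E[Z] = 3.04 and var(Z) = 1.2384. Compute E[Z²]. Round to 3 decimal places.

10.480

E[Z²] = var(Z) + (E[Z])² = 1.2384 + (3.04)² = 10.48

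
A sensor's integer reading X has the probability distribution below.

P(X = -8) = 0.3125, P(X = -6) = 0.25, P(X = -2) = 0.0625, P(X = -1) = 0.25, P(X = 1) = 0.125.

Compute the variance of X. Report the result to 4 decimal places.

E[X] = (-8)(0.3125) + (-6)(0.25) + (-2)(0.0625) + (-1)(0.25) + (1)(0.125) = -4.25
E[X²] = (-8)²(0.3125) + (-6)²(0.25) + (-2)²(0.0625) + (-1)²(0.25) + (1)²(0.125) = 29.625
var(X) = E[X²] − (E[X])² = 29.625 − (-4.25)² = 11.5625

11.5625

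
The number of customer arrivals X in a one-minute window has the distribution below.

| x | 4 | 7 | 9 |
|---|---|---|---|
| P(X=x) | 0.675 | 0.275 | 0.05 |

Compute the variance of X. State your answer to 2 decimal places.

E[X] = (4)(0.675) + (7)(0.275) + (9)(0.05) = 5.075
E[X²] = (4)²(0.675) + (7)²(0.275) + (9)²(0.05) = 28.325
var(X) = E[X²] − (E[X])² = 28.325 − (5.075)² = 2.569375

2.57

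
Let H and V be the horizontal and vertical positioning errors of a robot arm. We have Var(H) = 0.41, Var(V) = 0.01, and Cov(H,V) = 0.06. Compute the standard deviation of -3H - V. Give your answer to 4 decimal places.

2.0149

Var(-3H - V) = (-3)²·Var(H) + (-1)²·Var(V) + 2·(-3)·(-1)·Cov(H,V)
= 9·0.41 + 1·0.01 + 6·0.06 = 4.06
SD(-3H - V) = √4.06 ≈ 2.0149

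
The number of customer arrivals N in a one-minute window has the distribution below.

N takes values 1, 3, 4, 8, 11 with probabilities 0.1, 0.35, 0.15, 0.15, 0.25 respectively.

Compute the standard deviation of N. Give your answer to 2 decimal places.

E[N] = (1)(0.1) + (3)(0.35) + (4)(0.15) + (8)(0.15) + (11)(0.25) = 5.7
E[N²] = (1)²(0.1) + (3)²(0.35) + (4)²(0.15) + (8)²(0.15) + (11)²(0.25) = 45.5
Var(N) = E[N²] − (E[N])² = 45.5 − (5.7)² = 13.01
σ(N) = √13.01 ≈ 3.61

3.61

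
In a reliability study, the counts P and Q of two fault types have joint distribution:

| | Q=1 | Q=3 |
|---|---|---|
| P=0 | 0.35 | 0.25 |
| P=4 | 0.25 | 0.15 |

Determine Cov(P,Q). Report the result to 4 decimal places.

E[P] = 1.6,  E[Q] = 1.8
E[PQ] = 2.8
Cov(P,Q) = E[PQ] − E[P]E[Q] = 2.8 − (1.6)(1.8) = -0.08

-0.0800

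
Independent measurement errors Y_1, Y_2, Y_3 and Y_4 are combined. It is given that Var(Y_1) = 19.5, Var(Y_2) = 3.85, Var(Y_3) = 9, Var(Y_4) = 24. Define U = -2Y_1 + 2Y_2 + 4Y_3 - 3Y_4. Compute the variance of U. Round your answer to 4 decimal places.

By independence, Var(U) = (-2)²Var(Y_1) + (2)²Var(Y_2) + (4)²Var(Y_3) + (-3)²Var(Y_4)
= (-2)²·19.5 + (2)²·3.85 + (4)²·9 + (-3)²·24 = 453.4

453.4000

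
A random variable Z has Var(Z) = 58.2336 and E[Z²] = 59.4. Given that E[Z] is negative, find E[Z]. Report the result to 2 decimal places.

(E[Z])² = E[Z²] − Var(Z) = 59.4 − 58.2336 = 1.1664
E[Z] = −√1.1664 = -1.08

-1.08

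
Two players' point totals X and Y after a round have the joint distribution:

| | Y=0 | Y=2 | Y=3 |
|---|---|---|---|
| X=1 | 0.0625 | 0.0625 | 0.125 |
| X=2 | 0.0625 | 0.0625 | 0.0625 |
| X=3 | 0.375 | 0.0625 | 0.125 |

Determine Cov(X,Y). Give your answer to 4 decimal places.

E[X] = 2.3125,  E[Y] = 1.3125
E[XY] = 2.625
Cov(X,Y) = E[XY] − E[X]E[Y] = 2.625 − (2.3125)(1.3125) = -0.41015625

-0.4102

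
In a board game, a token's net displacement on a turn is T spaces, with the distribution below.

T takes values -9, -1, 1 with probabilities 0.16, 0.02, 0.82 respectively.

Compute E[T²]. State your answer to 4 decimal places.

13.8000

E[T²] = (-9)²(0.16) + (-1)²(0.02) + (1)²(0.82) = 13.8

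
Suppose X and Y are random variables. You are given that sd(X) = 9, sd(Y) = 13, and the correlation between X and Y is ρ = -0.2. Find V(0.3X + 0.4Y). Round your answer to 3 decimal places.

V(X) = (9)² = 81;  V(Y) = (13)² = 169
Cov(X,Y) = ρ·sd(X)·sd(Y) = -0.2·9·13 = -23.4
V(0.3X + 0.4Y) = (0.3)²·V(X) + (0.4)²·V(Y) + 2·(0.3)·(0.4)·Cov(X,Y)
= 0.09·81 + 0.16·169 + 0.24·-23.4 = 28.714

28.714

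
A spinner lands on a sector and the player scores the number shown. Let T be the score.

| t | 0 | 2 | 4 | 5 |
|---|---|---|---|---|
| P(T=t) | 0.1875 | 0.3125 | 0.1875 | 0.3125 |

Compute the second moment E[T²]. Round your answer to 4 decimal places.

12.0625

E[T²] = (0)²(0.1875) + (2)²(0.3125) + (4)²(0.1875) + (5)²(0.3125) = 12.0625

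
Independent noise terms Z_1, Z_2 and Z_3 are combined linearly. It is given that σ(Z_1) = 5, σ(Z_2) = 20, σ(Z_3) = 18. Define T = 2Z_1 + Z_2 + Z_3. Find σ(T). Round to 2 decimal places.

V(Z_1) = 25, V(Z_2) = 400, V(Z_3) = 324
By independence, V(T) = (2)²V(Z_1) + (1)²V(Z_2) + (1)²V(Z_3)
= (2)²·25 + (1)²·400 + (1)²·324 = 824
σ(T) = √824 ≈ 28.71

28.71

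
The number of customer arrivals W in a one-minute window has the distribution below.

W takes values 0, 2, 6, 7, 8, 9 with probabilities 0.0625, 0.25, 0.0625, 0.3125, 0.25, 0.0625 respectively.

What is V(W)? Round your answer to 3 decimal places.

E[W] = (0)(0.0625) + (2)(0.25) + (6)(0.0625) + (7)(0.3125) + (8)(0.25) + (9)(0.0625) = 5.625
E[W²] = (0)²(0.0625) + (2)²(0.25) + (6)²(0.0625) + (7)²(0.3125) + (8)²(0.25) + (9)²(0.0625) = 39.625
V(W) = E[W²] − (E[W])² = 39.625 − (5.625)² = 7.984375

7.984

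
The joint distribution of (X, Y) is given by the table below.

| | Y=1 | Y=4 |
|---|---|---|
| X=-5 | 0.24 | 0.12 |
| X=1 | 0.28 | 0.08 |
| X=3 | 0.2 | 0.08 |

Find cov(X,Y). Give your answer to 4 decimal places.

-0.3360

E[X] = -0.6,  E[Y] = 1.84
E[XY] = -1.44
cov(X,Y) = E[XY] − E[X]E[Y] = -1.44 − (-0.6)(1.84) = -0.336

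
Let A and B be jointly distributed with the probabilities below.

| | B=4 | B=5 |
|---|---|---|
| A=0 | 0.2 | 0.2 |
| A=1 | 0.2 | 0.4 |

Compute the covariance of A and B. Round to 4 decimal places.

E[A] = 0.6,  E[B] = 4.6
E[AB] = 2.8
cov(A,B) = E[AB] − E[A]E[B] = 2.8 − (0.6)(4.6) = 0.04

0.0400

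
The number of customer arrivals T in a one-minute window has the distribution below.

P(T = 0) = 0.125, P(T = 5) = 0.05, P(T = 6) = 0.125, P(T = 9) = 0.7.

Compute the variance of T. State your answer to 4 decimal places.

E[T] = (0)(0.125) + (5)(0.05) + (6)(0.125) + (9)(0.7) = 7.3
E[T²] = (0)²(0.125) + (5)²(0.05) + (6)²(0.125) + (9)²(0.7) = 62.45
V(T) = E[T²] − (E[T])² = 62.45 − (7.3)² = 9.16

9.1600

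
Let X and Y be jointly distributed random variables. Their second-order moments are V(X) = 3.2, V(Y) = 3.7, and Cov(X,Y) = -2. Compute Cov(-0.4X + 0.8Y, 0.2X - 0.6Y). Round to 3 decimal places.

Cov(-0.4X + 0.8Y, 0.2X - 0.6Y) = (-0.4)(0.2)V(X) + (0.8)(-0.6)V(Y) + [(-0.4)(-0.6) + (0.8)(0.2)]Cov(X,Y)
= -0.08·3.2 + -0.48·3.7 + 0.4·-2 = -2.832

-2.832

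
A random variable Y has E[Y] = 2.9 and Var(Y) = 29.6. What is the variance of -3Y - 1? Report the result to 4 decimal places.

266.4000

Var(-3Y - 1) = (-3)²·Var(Y) = 9·29.6 = 266.4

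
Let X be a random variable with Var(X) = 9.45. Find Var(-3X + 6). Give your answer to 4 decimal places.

Var(-3X + 6) = (-3)²·Var(X) = 9·9.45 = 85.05

85.0500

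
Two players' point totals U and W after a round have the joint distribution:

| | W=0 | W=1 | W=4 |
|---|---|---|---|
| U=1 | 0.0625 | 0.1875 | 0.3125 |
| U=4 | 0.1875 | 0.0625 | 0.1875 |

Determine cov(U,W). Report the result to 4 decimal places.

E[U] = 2.3125,  E[W] = 2.25
E[UW] = 4.6875
cov(U,W) = E[UW] − E[U]E[W] = 4.6875 − (2.3125)(2.25) = -0.515625

-0.5156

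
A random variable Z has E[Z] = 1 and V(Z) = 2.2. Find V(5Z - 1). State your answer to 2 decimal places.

V(5Z - 1) = (5)²·V(Z) = 25·2.2 = 55

55.00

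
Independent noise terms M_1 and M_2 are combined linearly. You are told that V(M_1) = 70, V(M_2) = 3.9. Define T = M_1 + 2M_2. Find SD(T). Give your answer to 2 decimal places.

By independence, V(T) = (1)²V(M_1) + (2)²V(M_2)
= (1)²·70 + (2)²·3.9 = 85.6
SD(T) = √85.6 ≈ 9.25

9.25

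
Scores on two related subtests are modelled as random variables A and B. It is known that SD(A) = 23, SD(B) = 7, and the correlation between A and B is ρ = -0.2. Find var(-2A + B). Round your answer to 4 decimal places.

var(A) = (23)² = 529;  var(B) = (7)² = 49
Cov(A,B) = ρ·SD(A)·SD(B) = -0.2·23·7 = -32.2
var(-2A + B) = (-2)²·var(A) + (1)²·var(B) + 2·(-2)·(1)·Cov(A,B)
= 4·529 + 1·49 + -4·-32.2 = 2293.8

2293.8000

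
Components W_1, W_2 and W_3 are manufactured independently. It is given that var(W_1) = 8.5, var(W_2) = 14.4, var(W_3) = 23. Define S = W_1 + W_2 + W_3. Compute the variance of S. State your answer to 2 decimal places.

45.90

By independence, var(S) = (1)²var(W_1) + (1)²var(W_2) + (1)²var(W_3)
= (1)²·8.5 + (1)²·14.4 + (1)²·23 = 45.9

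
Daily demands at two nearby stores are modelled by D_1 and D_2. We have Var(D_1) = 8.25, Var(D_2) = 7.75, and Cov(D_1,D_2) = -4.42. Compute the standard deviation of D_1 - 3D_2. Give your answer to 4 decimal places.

Var(D_1 - 3D_2) = (1)²·Var(D_1) + (-3)²·Var(D_2) + 2·(1)·(-3)·Cov(D_1,D_2)
= 1·8.25 + 9·7.75 + -6·-4.42 = 104.52
sd(D_1 - 3D_2) = √104.52 ≈ 10.2235

10.2235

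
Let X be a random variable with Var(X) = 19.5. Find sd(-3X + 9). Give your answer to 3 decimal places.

Var(-3X + 9) = (-3)²·19.5 = 175.5
sd(-3X + 9) = √175.5 ≈ 13.248

13.248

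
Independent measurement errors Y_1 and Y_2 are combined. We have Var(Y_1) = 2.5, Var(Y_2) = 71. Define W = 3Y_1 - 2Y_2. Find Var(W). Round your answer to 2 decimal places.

By independence, Var(W) = (3)²Var(Y_1) + (-2)²Var(Y_2)
= (3)²·2.5 + (-2)²·71 = 306.5

306.50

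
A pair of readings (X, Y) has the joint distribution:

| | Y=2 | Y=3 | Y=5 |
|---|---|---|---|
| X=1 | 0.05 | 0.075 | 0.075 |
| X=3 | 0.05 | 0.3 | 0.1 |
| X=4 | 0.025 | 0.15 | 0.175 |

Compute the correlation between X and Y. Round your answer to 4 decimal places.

E[X] = 2.95,  E[Y] = 3.575
E[XY] = 10.7
cov(X,Y) = E[XY] − E[X]E[Y] = 10.7 − (2.95)(3.575) = 0.15375
var(X) = 1.1475,  var(Y) = 1.194375
ρ = 0.15375 / √(1.1475·1.194375) ≈ 0.1313

0.1313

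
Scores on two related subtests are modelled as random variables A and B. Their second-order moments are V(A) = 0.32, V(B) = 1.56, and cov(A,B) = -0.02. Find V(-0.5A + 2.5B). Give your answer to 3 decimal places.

V(-0.5A + 2.5B) = (-0.5)²·V(A) + (2.5)²·V(B) + 2·(-0.5)·(2.5)·cov(A,B)
= 0.25·0.32 + 6.25·1.56 + -2.5·-0.02 = 9.88

9.880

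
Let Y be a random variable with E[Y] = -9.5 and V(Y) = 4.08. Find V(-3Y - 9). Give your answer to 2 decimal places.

V(-3Y - 9) = (-3)²·V(Y) = 9·4.08 = 36.72

36.72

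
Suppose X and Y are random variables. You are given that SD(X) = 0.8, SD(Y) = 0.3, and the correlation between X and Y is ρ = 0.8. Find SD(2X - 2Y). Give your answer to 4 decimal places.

1.1764

var(X) = (0.8)² = 0.64;  var(Y) = (0.3)² = 0.09
Cov(X,Y) = ρ·SD(X)·SD(Y) = 0.8·0.8·0.3 = 0.192
var(2X - 2Y) = (2)²·var(X) + (-2)²·var(Y) + 2·(2)·(-2)·Cov(X,Y)
= 4·0.64 + 4·0.09 + -8·0.192 = 1.384
SD(2X - 2Y) = √1.384 ≈ 1.1764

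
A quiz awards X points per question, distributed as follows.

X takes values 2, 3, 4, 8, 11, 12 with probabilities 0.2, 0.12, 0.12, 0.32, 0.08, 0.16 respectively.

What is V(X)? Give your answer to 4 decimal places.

E[X] = (2)(0.2) + (3)(0.12) + (4)(0.12) + (8)(0.32) + (11)(0.08) + (12)(0.16) = 6.6
E[X²] = (2)²(0.2) + (3)²(0.12) + (4)²(0.12) + (8)²(0.32) + (11)²(0.08) + (12)²(0.16) = 57
V(X) = E[X²] − (E[X])² = 57 − (6.6)² = 13.44

13.4400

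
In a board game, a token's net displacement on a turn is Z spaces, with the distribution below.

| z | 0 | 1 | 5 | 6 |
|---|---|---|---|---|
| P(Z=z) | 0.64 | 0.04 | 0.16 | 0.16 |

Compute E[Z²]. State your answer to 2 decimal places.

9.80

E[Z²] = (0)²(0.64) + (1)²(0.04) + (5)²(0.16) + (6)²(0.16) = 9.8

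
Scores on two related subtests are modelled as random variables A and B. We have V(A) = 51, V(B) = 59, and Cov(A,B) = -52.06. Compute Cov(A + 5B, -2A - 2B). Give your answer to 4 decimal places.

-67.2800

Cov(A + 5B, -2A - 2B) = (1)(-2)V(A) + (5)(-2)V(B) + [(1)(-2) + (5)(-2)]Cov(A,B)
= -2·51 + -10·59 + -12·-52.06 = -67.28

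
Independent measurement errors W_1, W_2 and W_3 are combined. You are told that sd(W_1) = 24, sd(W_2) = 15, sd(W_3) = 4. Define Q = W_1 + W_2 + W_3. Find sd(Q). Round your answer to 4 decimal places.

V(W_1) = 576, V(W_2) = 225, V(W_3) = 16
By independence, V(Q) = (1)²V(W_1) + (1)²V(W_2) + (1)²V(W_3)
= (1)²·576 + (1)²·225 + (1)²·16 = 817
sd(Q) = √817 ≈ 28.5832

28.5832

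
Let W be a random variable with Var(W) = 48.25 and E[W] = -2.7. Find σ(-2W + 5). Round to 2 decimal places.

Var(-2W + 5) = (-2)²·48.25 = 193
σ(-2W + 5) = √193 ≈ 13.89

13.89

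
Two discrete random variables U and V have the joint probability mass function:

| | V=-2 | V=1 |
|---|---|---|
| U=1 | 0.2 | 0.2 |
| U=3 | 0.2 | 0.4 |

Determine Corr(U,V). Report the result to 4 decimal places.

E[U] = 2.2,  E[V] = -0.2
E[UV] = -0.2
Cov(U,V) = E[UV] − E[U]E[V] = -0.2 − (2.2)(-0.2) = 0.24
var(U) = 0.96,  var(V) = 2.16
ρ = 0.24 / √(0.96·2.16) ≈ 0.1667

0.1667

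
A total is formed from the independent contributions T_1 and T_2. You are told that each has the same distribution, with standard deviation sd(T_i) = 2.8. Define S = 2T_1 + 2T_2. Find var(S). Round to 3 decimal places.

var(T_i) = (2.8)² = 7.84
By independence, var(S) = (2)²var(T_1) + (2)²var(T_2)
= (2)²·7.84 + (2)²·7.84 = 62.72

62.720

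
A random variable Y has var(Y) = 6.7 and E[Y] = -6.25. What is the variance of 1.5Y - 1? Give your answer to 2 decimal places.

15.08

var(1.5Y - 1) = (1.5)²·var(Y) = 2.25·6.7 = 15.075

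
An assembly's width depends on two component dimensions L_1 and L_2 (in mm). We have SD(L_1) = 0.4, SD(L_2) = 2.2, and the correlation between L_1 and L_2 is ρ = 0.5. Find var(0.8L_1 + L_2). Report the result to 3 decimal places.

5.646

var(L_1) = (0.4)² = 0.16;  var(L_2) = (2.2)² = 4.84
Cov(L_1,L_2) = ρ·SD(L_1)·SD(L_2) = 0.5·0.4·2.2 = 0.44
var(0.8L_1 + L_2) = (0.8)²·var(L_1) + (1)²·var(L_2) + 2·(0.8)·(1)·Cov(L_1,L_2)
= 0.64·0.16 + 1·4.84 + 1.6·0.44 = 5.6464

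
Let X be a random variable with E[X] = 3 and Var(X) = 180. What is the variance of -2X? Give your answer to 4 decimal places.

720.0000

Var(-2X) = (-2)²·Var(X) = 4·180 = 720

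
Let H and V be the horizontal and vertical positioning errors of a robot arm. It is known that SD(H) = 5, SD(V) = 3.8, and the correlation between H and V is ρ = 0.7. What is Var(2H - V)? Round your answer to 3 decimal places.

Var(H) = (5)² = 25;  Var(V) = (3.8)² = 14.44
cov(H,V) = ρ·SD(H)·SD(V) = 0.7·5·3.8 = 13.3
Var(2H - V) = (2)²·Var(H) + (-1)²·Var(V) + 2·(2)·(-1)·cov(H,V)
= 4·25 + 1·14.44 + -4·13.3 = 61.24

61.240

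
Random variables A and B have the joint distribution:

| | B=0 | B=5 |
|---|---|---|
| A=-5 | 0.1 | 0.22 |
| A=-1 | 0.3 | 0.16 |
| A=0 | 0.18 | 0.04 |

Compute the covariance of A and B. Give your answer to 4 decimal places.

E[A] = -2.06,  E[B] = 2.1
E[AB] = -6.3
Cov(A,B) = E[AB] − E[A]E[B] = -6.3 − (-2.06)(2.1) = -1.974

-1.9740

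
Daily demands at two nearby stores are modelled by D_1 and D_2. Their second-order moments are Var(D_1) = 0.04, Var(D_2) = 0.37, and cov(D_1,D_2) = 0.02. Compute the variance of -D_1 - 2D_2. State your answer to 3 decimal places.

1.600

Var(-D_1 - 2D_2) = (-1)²·Var(D_1) + (-2)²·Var(D_2) + 2·(-1)·(-2)·cov(D_1,D_2)
= 1·0.04 + 4·0.37 + 4·0.02 = 1.6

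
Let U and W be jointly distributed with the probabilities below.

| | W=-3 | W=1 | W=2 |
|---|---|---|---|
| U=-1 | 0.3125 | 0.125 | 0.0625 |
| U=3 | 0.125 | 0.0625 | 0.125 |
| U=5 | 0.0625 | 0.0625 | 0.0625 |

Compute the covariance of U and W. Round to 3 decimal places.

E[U] = 1.375,  E[W] = -0.75
E[UW] = 0.5
cov(U,W) = E[UW] − E[U]E[W] = 0.5 − (1.375)(-0.75) = 1.53125

1.531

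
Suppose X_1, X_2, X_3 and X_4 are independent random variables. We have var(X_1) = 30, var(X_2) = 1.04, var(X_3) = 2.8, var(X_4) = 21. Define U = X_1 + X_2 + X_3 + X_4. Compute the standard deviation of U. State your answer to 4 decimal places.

By independence, var(U) = (1)²var(X_1) + (1)²var(X_2) + (1)²var(X_3) + (1)²var(X_4)
= (1)²·30 + (1)²·1.04 + (1)²·2.8 + (1)²·21 = 54.84
SD(U) = √54.84 ≈ 7.4054

7.4054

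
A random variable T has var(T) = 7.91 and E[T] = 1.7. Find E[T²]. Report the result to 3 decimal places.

E[T²] = var(T) + (E[T])² = 7.91 + (1.7)² = 10.8

10.800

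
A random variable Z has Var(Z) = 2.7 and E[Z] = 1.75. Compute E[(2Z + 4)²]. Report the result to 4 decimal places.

E[2Z + 4] = 2·1.75 + 4 = 7.5
Var(2Z + 4) = (2)²·2.7 = 10.8
E[(2Z + 4)²] = Var((2Z + 4)) + (E[(2Z + 4)])² = 10.8 + (7.5)² = 67.05

67.0500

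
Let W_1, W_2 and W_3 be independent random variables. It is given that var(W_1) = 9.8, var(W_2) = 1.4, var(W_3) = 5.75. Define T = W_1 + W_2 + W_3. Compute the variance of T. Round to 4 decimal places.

16.9500

By independence, var(T) = (1)²var(W_1) + (1)²var(W_2) + (1)²var(W_3)
= (1)²·9.8 + (1)²·1.4 + (1)²·5.75 = 16.95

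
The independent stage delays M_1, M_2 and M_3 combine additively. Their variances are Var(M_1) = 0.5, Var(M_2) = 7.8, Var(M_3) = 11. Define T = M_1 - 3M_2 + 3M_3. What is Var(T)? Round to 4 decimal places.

169.7000

By independence, Var(T) = (1)²Var(M_1) + (-3)²Var(M_2) + (3)²Var(M_3)
= (1)²·0.5 + (-3)²·7.8 + (3)²·11 = 169.7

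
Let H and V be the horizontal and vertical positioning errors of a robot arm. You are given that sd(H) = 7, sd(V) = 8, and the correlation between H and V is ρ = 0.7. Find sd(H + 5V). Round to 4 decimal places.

45.1774

var(H) = (7)² = 49;  var(V) = (8)² = 64
cov(H,V) = ρ·sd(H)·sd(V) = 0.7·7·8 = 39.2
var(H + 5V) = (1)²·var(H) + (5)²·var(V) + 2·(1)·(5)·cov(H,V)
= 1·49 + 25·64 + 10·39.2 = 2041
sd(H + 5V) = √2041 ≈ 45.1774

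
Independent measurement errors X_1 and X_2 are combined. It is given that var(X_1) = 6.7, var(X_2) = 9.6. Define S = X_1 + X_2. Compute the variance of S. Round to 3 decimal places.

16.300

By independence, var(S) = (1)²var(X_1) + (1)²var(X_2)
= (1)²·6.7 + (1)²·9.6 = 16.3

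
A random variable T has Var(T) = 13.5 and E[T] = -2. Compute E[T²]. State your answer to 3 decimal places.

E[T²] = Var(T) + (E[T])² = 13.5 + (-2)² = 17.5

17.500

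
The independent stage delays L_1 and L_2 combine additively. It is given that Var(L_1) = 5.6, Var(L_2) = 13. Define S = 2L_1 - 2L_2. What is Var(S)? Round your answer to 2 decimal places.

74.40

By independence, Var(S) = (2)²Var(L_1) + (-2)²Var(L_2)
= (2)²·5.6 + (-2)²·13 = 74.4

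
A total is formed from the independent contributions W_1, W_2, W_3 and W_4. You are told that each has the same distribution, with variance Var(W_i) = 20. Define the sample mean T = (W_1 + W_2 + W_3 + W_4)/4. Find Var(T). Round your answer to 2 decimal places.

By independence, Var(T) = (0.25)²Var(W_1) + (0.25)²Var(W_2) + (0.25)²Var(W_3) + (0.25)²Var(W_4)
= (0.25)²·20 + (0.25)²·20 + (0.25)²·20 + (0.25)²·20 = 5

5.00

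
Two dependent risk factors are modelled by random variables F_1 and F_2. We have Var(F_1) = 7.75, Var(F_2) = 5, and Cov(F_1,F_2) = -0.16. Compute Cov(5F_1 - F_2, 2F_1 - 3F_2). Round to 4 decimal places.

95.2200

Cov(5F_1 - F_2, 2F_1 - 3F_2) = (5)(2)Var(F_1) + (-1)(-3)Var(F_2) + [(5)(-3) + (-1)(2)]Cov(F_1,F_2)
= 10·7.75 + 3·5 + -17·-0.16 = 95.22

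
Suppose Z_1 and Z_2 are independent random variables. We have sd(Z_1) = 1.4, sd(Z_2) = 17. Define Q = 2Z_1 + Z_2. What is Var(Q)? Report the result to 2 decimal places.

296.84

Var(Z_1) = 1.96, Var(Z_2) = 289
By independence, Var(Q) = (2)²Var(Z_1) + (1)²Var(Z_2)
= (2)²·1.96 + (1)²·289 = 296.84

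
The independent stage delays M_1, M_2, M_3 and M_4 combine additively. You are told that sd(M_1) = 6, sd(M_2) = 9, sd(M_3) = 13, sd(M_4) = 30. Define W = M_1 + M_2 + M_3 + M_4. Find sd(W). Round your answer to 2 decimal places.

34.44

V(M_1) = 36, V(M_2) = 81, V(M_3) = 169, V(M_4) = 900
By independence, V(W) = (1)²V(M_1) + (1)²V(M_2) + (1)²V(M_3) + (1)²V(M_4)
= (1)²·36 + (1)²·81 + (1)²·169 + (1)²·900 = 1186
sd(W) = √1186 ≈ 34.44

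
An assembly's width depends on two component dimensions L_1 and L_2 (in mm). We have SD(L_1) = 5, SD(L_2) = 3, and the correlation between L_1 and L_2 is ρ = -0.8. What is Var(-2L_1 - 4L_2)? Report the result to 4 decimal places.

52.0000

Var(L_1) = (5)² = 25;  Var(L_2) = (3)² = 9
Cov(L_1,L_2) = ρ·SD(L_1)·SD(L_2) = -0.8·5·3 = -12
Var(-2L_1 - 4L_2) = (-2)²·Var(L_1) + (-4)²·Var(L_2) + 2·(-2)·(-4)·Cov(L_1,L_2)
= 4·25 + 16·9 + 16·-12 = 52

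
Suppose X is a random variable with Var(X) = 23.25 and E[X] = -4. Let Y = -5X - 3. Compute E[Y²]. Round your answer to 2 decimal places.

E[-5X - 3] = -5·-4 − 3 = 17
Var(-5X - 3) = (-5)²·23.25 = 581.25
E[Y²] = Var(Y) + (E[Y])² = 581.25 + (17)² = 870.25

870.25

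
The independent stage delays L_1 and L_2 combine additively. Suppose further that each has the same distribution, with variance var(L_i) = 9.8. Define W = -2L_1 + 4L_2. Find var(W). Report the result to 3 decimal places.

By independence, var(W) = (-2)²var(L_1) + (4)²var(L_2)
= (-2)²·9.8 + (4)²·9.8 = 196

196.000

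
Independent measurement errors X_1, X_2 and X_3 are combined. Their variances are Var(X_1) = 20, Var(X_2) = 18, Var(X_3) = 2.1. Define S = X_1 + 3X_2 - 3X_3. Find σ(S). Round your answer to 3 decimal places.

14.174

By independence, Var(S) = (1)²Var(X_1) + (3)²Var(X_2) + (-3)²Var(X_3)
= (1)²·20 + (3)²·18 + (-3)²·2.1 = 200.9
σ(S) = √200.9 ≈ 14.174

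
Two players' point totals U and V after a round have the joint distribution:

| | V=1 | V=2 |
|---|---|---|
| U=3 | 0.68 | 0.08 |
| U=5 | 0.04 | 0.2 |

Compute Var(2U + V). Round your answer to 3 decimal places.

E[U] = 3.48,  E[V] = 1.28,  E[UV] = 4.72
Var(U) = 12.84 − (3.48)² = 0.7296;  Var(V) = 1.84 − (1.28)² = 0.2016
Cov(U,V) = 4.72 − (3.48)(1.28) = 0.2656
Var(2U + V) = (2)²·0.7296 + (1)²·0.2016 + 2·(2)·(1)·0.2656 = 4.1824

4.182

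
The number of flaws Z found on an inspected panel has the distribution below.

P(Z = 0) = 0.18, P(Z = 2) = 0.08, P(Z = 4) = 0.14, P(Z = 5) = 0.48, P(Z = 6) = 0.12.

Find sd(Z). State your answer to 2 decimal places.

E[Z] = (0)(0.18) + (2)(0.08) + (4)(0.14) + (5)(0.48) + (6)(0.12) = 3.84
E[Z²] = (0)²(0.18) + (2)²(0.08) + (4)²(0.14) + (5)²(0.48) + (6)²(0.12) = 18.88
Var(Z) = E[Z²] − (E[Z])² = 18.88 − (3.84)² = 4.1344
sd(Z) = √4.1344 ≈ 2.03

2.03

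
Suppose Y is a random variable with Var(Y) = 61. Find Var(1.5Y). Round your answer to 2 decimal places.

137.25

Var(1.5Y) = (1.5)²·Var(Y) = 2.25·61 = 137.25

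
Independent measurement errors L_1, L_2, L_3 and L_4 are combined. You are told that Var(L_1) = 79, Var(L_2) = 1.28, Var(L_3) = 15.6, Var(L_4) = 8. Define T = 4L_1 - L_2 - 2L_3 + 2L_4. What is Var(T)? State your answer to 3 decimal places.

1359.680

By independence, Var(T) = (4)²Var(L_1) + (-1)²Var(L_2) + (-2)²Var(L_3) + (2)²Var(L_4)
= (4)²·79 + (-1)²·1.28 + (-2)²·15.6 + (2)²·8 = 1359.68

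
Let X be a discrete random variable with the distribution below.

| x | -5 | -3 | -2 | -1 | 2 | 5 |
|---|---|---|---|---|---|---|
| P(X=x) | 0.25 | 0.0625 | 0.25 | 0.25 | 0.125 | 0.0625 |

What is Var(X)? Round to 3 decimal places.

E[X] = (-5)(0.25) + (-3)(0.0625) + (-2)(0.25) + (-1)(0.25) + (2)(0.125) + (5)(0.0625) = -1.625
E[X²] = (-5)²(0.25) + (-3)²(0.0625) + (-2)²(0.25) + (-1)²(0.25) + (2)²(0.125) + (5)²(0.0625) = 10.125
Var(X) = E[X²] − (E[X])² = 10.125 − (-1.625)² = 7.484375

7.484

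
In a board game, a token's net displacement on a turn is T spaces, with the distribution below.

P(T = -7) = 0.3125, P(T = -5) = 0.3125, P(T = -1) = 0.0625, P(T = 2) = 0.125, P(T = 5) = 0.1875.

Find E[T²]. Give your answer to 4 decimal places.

28.3750

E[T²] = (-7)²(0.3125) + (-5)²(0.3125) + (-1)²(0.0625) + (2)²(0.125) + (5)²(0.1875) = 28.375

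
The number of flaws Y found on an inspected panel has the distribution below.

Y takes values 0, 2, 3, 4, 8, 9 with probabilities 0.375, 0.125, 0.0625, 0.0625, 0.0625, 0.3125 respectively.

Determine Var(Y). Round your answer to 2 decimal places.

E[Y] = (0)(0.375) + (2)(0.125) + (3)(0.0625) + (4)(0.0625) + (8)(0.0625) + (9)(0.3125) = 4
E[Y²] = (0)²(0.375) + (2)²(0.125) + (3)²(0.0625) + (4)²(0.0625) + (8)²(0.0625) + (9)²(0.3125) = 31.375
Var(Y) = E[Y²] − (E[Y])² = 31.375 − (4)² = 15.375

15.38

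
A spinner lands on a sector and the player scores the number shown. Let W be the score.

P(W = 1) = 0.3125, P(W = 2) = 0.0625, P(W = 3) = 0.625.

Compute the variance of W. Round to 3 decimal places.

0.840

E[W] = (1)(0.3125) + (2)(0.0625) + (3)(0.625) = 2.3125
E[W²] = (1)²(0.3125) + (2)²(0.0625) + (3)²(0.625) = 6.1875
var(W) = E[W²] − (E[W])² = 6.1875 − (2.3125)² = 0.83984375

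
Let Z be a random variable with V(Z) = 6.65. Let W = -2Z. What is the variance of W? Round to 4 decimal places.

26.6000

V(-2Z) = (-2)²·V(Z) = 4·6.65 = 26.6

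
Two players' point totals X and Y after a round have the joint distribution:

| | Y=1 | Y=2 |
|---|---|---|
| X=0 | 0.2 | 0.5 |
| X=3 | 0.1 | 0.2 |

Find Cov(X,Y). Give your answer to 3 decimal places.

-0.030

E[X] = 0.9,  E[Y] = 1.7
E[XY] = 1.5
Cov(X,Y) = E[XY] − E[X]E[Y] = 1.5 − (0.9)(1.7) = -0.03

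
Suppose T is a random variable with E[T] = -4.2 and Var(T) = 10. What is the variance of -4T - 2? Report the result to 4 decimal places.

160.0000

Var(-4T - 2) = (-4)²·Var(T) = 16·10 = 160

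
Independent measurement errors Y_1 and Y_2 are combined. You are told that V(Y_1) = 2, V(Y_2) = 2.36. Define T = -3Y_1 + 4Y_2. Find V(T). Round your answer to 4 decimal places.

By independence, V(T) = (-3)²V(Y_1) + (4)²V(Y_2)
= (-3)²·2 + (4)²·2.36 = 55.76

55.7600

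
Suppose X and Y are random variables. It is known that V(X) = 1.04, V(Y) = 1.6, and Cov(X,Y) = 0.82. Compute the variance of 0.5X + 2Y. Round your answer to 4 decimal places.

8.3000

V(0.5X + 2Y) = (0.5)²·V(X) + (2)²·V(Y) + 2·(0.5)·(2)·Cov(X,Y)
= 0.25·1.04 + 4·1.6 + 2·0.82 = 8.3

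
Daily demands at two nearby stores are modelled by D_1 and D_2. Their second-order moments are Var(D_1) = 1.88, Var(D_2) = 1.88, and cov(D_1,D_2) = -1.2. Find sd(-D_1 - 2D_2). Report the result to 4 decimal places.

Var(-D_1 - 2D_2) = (-1)²·Var(D_1) + (-2)²·Var(D_2) + 2·(-1)·(-2)·cov(D_1,D_2)
= 1·1.88 + 4·1.88 + 4·-1.2 = 4.6
sd(-D_1 - 2D_2) = √4.6 ≈ 2.1448

2.1448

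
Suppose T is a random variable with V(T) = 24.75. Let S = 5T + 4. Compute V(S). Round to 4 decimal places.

V(5T + 4) = (5)²·V(T) = 25·24.75 = 618.75

618.7500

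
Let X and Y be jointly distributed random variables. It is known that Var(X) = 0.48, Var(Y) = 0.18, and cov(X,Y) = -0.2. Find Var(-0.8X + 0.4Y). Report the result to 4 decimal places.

Var(-0.8X + 0.4Y) = (-0.8)²·Var(X) + (0.4)²·Var(Y) + 2·(-0.8)·(0.4)·cov(X,Y)
= 0.64·0.48 + 0.16·0.18 + -0.64·-0.2 = 0.464

0.4640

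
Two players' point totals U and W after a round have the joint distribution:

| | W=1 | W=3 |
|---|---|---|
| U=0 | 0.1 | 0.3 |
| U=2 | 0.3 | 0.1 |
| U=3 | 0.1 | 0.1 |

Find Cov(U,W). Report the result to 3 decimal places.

-0.400

E[U] = 1.4,  E[W] = 2
E[UW] = 2.4
Cov(U,W) = E[UW] − E[U]E[W] = 2.4 − (1.4)(2) = -0.4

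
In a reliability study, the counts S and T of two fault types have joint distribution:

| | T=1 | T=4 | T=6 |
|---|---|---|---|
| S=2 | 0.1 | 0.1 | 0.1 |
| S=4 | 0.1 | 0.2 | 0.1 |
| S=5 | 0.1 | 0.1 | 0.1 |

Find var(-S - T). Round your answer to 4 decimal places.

E[S] = 3.7,  E[T] = 3.7,  E[ST] = 13.7
var(S) = 15.1 − (3.7)² = 1.41;  var(T) = 17.5 − (3.7)² = 3.81
Cov(S,T) = 13.7 − (3.7)(3.7) = 0.01
var(-S - T) = (-1)²·1.41 + (-1)²·3.81 + 2·(-1)·(-1)·0.01 = 5.24

5.2400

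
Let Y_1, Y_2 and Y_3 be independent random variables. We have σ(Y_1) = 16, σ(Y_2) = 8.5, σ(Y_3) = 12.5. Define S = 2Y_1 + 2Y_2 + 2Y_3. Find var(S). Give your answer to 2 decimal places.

var(Y_1) = 256, var(Y_2) = 72.25, var(Y_3) = 156.25
By independence, var(S) = (2)²var(Y_1) + (2)²var(Y_2) + (2)²var(Y_3)
= (2)²·256 + (2)²·72.25 + (2)²·156.25 = 1938

1938.00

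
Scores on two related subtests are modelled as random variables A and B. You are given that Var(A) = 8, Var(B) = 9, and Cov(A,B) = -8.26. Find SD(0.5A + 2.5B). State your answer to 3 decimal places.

Var(0.5A + 2.5B) = (0.5)²·Var(A) + (2.5)²·Var(B) + 2·(0.5)·(2.5)·Cov(A,B)
= 0.25·8 + 6.25·9 + 2.5·-8.26 = 37.6
SD(0.5A + 2.5B) = √37.6 ≈ 6.132

6.132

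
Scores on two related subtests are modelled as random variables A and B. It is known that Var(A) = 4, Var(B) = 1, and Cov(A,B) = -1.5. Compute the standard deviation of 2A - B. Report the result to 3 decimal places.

4.796

Var(2A - B) = (2)²·Var(A) + (-1)²·Var(B) + 2·(2)·(-1)·Cov(A,B)
= 4·4 + 1·1 + -4·-1.5 = 23
σ(2A - B) = √23 ≈ 4.796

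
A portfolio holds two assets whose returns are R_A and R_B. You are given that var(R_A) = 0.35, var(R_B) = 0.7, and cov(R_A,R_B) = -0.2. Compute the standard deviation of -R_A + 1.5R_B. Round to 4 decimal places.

var(-R_A + 1.5R_B) = (-1)²·var(R_A) + (1.5)²·var(R_B) + 2·(-1)·(1.5)·cov(R_A,R_B)
= 1·0.35 + 2.25·0.7 + -3·-0.2 = 2.525
SD(-R_A + 1.5R_B) = √2.525 ≈ 1.5890

1.5890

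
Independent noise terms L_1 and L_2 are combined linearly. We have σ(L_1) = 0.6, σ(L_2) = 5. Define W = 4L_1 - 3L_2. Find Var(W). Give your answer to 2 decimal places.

Var(L_1) = 0.36, Var(L_2) = 25
By independence, Var(W) = (4)²Var(L_1) + (-3)²Var(L_2)
= (4)²·0.36 + (-3)²·25 = 230.76

230.76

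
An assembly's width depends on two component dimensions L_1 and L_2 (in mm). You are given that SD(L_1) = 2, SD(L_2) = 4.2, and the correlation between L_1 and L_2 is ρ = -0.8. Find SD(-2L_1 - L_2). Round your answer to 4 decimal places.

var(L_1) = (2)² = 4;  var(L_2) = (4.2)² = 17.64
cov(L_1,L_2) = ρ·SD(L_1)·SD(L_2) = -0.8·2·4.2 = -6.72
var(-2L_1 - L_2) = (-2)²·var(L_1) + (-1)²·var(L_2) + 2·(-2)·(-1)·cov(L_1,L_2)
= 4·4 + 1·17.64 + 4·-6.72 = 6.76
SD(-2L_1 - L_2) = √6.76 ≈ 2.6000

2.6000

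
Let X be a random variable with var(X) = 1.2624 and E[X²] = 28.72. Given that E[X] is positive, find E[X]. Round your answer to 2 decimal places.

(E[X])² = E[X²] − var(X) = 28.72 − 1.2624 = 27.4576
E[X] = √27.4576 = 5.24

5.24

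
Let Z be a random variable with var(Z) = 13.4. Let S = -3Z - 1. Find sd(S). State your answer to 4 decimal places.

var(-3Z - 1) = (-3)²·13.4 = 120.6
sd(S) = √120.6 ≈ 10.9818

10.9818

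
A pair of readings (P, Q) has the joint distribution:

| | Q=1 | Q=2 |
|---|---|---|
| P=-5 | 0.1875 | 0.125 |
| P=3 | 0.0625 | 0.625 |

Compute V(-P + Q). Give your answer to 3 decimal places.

12.188

E[P] = 0.5,  E[Q] = 1.75,  E[PQ] = 1.75
V(P) = 14 − (0.5)² = 13.75;  V(Q) = 3.25 − (1.75)² = 0.1875
Cov(P,Q) = 1.75 − (0.5)(1.75) = 0.875
V(-P + Q) = (-1)²·13.75 + (1)²·0.1875 + 2·(-1)·(1)·0.875 = 12.1875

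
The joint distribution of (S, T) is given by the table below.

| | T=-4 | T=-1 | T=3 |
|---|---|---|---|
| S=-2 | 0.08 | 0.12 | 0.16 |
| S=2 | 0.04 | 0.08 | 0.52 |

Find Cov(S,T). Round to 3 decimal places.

E[S] = 0.56,  E[T] = 1.36
E[ST] = 2.56
Cov(S,T) = E[ST] − E[S]E[T] = 2.56 − (0.56)(1.36) = 1.7984

1.798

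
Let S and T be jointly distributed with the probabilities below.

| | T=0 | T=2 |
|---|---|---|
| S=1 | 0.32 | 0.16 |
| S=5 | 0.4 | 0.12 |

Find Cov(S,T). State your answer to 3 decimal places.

E[S] = 3.08,  E[T] = 0.56
E[ST] = 1.52
Cov(S,T) = E[ST] − E[S]E[T] = 1.52 − (3.08)(0.56) = -0.2048

-0.205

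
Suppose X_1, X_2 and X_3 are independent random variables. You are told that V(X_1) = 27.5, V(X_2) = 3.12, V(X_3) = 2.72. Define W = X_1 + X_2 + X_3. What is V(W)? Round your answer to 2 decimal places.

33.34

By independence, V(W) = (1)²V(X_1) + (1)²V(X_2) + (1)²V(X_3)
= (1)²·27.5 + (1)²·3.12 + (1)²·2.72 = 33.34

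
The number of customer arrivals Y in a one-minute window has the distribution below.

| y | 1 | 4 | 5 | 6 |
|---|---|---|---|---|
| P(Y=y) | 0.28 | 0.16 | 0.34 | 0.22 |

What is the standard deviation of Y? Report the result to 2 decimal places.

E[Y] = (1)(0.28) + (4)(0.16) + (5)(0.34) + (6)(0.22) = 3.94
E[Y²] = (1)²(0.28) + (4)²(0.16) + (5)²(0.34) + (6)²(0.22) = 19.26
Var(Y) = E[Y²] − (E[Y])² = 19.26 − (3.94)² = 3.7364
SD(Y) = √3.7364 ≈ 1.93

1.93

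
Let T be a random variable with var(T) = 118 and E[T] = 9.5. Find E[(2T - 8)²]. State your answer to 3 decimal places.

593.000

E[2T - 8] = 2·9.5 − 8 = 11
var(2T - 8) = (2)²·118 = 472
E[(2T - 8)²] = var((2T - 8)) + (E[(2T - 8)])² = 472 + (11)² = 593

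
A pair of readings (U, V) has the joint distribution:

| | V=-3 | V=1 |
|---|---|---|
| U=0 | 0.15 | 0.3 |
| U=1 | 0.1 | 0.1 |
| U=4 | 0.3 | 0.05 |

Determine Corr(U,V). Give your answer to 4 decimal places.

-0.4690

E[U] = 1.6,  E[V] = -1.2
E[UV] = -3.6
cov(U,V) = E[UV] − E[U]E[V] = -3.6 − (1.6)(-1.2) = -1.68
Var(U) = 3.24,  Var(V) = 3.96
ρ = -1.68 / √(3.24·3.96) ≈ -0.4690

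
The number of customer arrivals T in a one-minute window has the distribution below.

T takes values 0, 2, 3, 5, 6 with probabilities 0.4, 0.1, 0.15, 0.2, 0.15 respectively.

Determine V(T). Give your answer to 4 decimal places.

5.6475

E[T] = (0)(0.4) + (2)(0.1) + (3)(0.15) + (5)(0.2) + (6)(0.15) = 2.55
E[T²] = (0)²(0.4) + (2)²(0.1) + (3)²(0.15) + (5)²(0.2) + (6)²(0.15) = 12.15
V(T) = E[T²] − (E[T])² = 12.15 − (2.55)² = 5.6475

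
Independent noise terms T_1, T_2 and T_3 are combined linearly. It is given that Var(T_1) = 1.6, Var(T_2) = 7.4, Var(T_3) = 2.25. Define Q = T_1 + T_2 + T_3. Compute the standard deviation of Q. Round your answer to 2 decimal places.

3.35

By independence, Var(Q) = (1)²Var(T_1) + (1)²Var(T_2) + (1)²Var(T_3)
= (1)²·1.6 + (1)²·7.4 + (1)²·2.25 = 11.25
sd(Q) = √11.25 ≈ 3.35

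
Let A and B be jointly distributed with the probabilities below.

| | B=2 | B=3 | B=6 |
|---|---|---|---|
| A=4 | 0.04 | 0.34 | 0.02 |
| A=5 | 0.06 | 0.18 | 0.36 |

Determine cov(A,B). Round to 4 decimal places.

0.3960

E[A] = 4.6,  E[B] = 4.04
E[AB] = 18.98
cov(A,B) = E[AB] − E[A]E[B] = 18.98 − (4.6)(4.04) = 0.396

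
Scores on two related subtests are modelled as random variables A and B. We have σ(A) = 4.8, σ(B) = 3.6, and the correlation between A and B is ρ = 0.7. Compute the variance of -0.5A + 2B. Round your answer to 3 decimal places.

33.408

var(A) = (4.8)² = 23.04;  var(B) = (3.6)² = 12.96
Cov(A,B) = ρ·σ(A)·σ(B) = 0.7·4.8·3.6 = 12.096
var(-0.5A + 2B) = (-0.5)²·var(A) + (2)²·var(B) + 2·(-0.5)·(2)·Cov(A,B)
= 0.25·23.04 + 4·12.96 + -2·12.096 = 33.408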